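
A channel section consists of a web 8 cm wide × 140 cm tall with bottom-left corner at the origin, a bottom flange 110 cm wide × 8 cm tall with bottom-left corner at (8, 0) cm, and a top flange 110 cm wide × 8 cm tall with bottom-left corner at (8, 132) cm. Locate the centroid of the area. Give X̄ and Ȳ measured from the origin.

web: A = 8 × 140 = 1120.00, centroid at (4.00, 70.00).
bottom flange: A = 110 × 8 = 880.00, centroid at (63.00, 4.00).
top flange: A = 110 × 8 = 880.00, centroid at (63.00, 136.00).
ΣA = 2880.00 cm²
ΣAX̄ = (1120.00)(4.00) + (880.00)(63.00) + (880.00)(63.00) = 115360.00 cm³
ΣAȲ = (1120.00)(70.00) + (880.00)(4.00) + (880.00)(136.00) = 201600.00 cm³
X̄ = 115360.00 / 2880.00 = 40.06 cm
Ȳ = 201600.00 / 2880.00 = 70.00 cm

X̄ = 40.06 cm, Ȳ = 70.00 cm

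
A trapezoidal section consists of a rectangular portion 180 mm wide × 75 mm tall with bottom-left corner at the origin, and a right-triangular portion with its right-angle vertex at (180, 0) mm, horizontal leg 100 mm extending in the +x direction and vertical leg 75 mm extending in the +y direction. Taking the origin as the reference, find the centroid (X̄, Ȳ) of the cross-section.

X̄ = 116.81 mm, Ȳ = 34.78 mm

rectangular portion: A = 180 × 75 = 13500.00, centroid at (90.00, 37.50).
triangular portion: A = ½·100·75 = 3750.00, centroid at (213.33, 25.00).
ΣA = 17250.00 mm²
ΣAX̄ = (13500.00)(90.00) + (3750.00)(213.33) = 2015000.00 mm³
ΣAȲ = (13500.00)(37.50) + (3750.00)(25.00) = 600000.00 mm³
X̄ = 2015000.00 / 17250.00 = 116.81 mm
Ȳ = 600000.00 / 17250.00 = 34.78 mm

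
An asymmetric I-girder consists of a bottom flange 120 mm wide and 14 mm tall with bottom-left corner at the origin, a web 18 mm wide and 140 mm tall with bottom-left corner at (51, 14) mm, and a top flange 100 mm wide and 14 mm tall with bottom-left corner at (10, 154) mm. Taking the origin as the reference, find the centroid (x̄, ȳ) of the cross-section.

x̄ = 60.00 mm, ȳ = 80.15 mm

bottom flange: A = 120 × 14 = 1680.00, centroid at (60.00, 7.00).
web: A = 18 × 140 = 2520.00, centroid at (60.00, 84.00).
top flange: A = 100 × 14 = 1400.00, centroid at (60.00, 161.00).
ΣA = 5600.00 mm², ΣAx̄ = 336000.00 mm³, ΣAȳ = 448840.00 mm³.
x̄ = 336000.00/5600.00 = 60.00 mm; ȳ = 448840.00/5600.00 = 80.15 mm.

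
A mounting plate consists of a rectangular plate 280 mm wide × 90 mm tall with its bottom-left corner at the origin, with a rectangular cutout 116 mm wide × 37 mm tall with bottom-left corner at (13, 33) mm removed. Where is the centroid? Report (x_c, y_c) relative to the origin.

x_c = 154.16 mm, y_c = 43.67 mm

Part | A | x̄ᵢ | ȳᵢ | A·x̄ᵢ | A·ȳᵢ
plate | 25200.00 | 140.00 | 45.00 | 3528000.00 | 1134000.00
hole | -4292.00 | 71.00 | 51.50 | -304732.00 | -221038.00
Σ | 20908.00 |  |  | 3223268.00 | 912962.00
x_c = 3223268.00 / 20908.00 = 154.16 mm
y_c = 912962.00 / 20908.00 = 43.67 mm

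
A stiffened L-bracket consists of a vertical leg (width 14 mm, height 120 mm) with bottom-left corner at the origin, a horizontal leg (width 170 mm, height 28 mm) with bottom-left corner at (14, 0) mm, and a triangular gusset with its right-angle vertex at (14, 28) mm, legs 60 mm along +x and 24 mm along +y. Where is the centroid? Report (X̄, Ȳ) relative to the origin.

Part | A | x̄ᵢ | ȳᵢ | A·x̄ᵢ | A·ȳᵢ
vertical leg | 1680.00 | 7.00 | 60.00 | 11760.00 | 100800.00
horizontal leg | 4760.00 | 99.00 | 14.00 | 471240.00 | 66640.00
gusset | 720.00 | 34.00 | 36.00 | 24480.00 | 25920.00
Σ | 7160.00 |  |  | 507480.00 | 193360.00
X̄ = 507480.00 / 7160.00 = 70.88 mm
Ȳ = 193360.00 / 7160.00 = 27.01 mm

X̄ = 70.88 mm, Ȳ = 27.01 mm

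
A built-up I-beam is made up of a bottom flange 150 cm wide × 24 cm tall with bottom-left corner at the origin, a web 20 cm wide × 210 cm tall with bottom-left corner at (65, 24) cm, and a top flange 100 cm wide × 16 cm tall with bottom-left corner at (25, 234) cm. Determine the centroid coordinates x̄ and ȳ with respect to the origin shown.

bottom flange: A = 150 × 24 = 3600.00, centroid at (75.00, 12.00).
web: A = 20 × 210 = 4200.00, centroid at (75.00, 129.00).
top flange: A = 100 × 16 = 1600.00, centroid at (75.00, 242.00).
ΣA = 9400.00 cm²
ΣAx̄ = (3600.00)(75.00) + (4200.00)(75.00) + (1600.00)(75.00) = 705000.00 cm³
ΣAȳ = (3600.00)(12.00) + (4200.00)(129.00) + (1600.00)(242.00) = 972200.00 cm³
x̄ = 705000.00 / 9400.00 = 75.00 cm
ȳ = 972200.00 / 9400.00 = 103.43 cm

x̄ = 75.00 cm, ȳ = 103.43 cm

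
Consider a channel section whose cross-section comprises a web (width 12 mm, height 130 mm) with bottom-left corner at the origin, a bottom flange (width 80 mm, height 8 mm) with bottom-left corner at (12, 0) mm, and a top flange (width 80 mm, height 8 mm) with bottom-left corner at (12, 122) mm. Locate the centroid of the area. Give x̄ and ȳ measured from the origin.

web: A = 12 × 130 = 1560.00, centroid at (6.00, 65.00).
bottom flange: A = 80 × 8 = 640.00, centroid at (52.00, 4.00).
top flange: A = 80 × 8 = 640.00, centroid at (52.00, 126.00).
ΣA = 2840.00 mm², ΣAx̄ = 75920.00 mm³, ΣAȳ = 184600.00 mm³.
x̄ = 75920.00/2840.00 = 26.73 mm; ȳ = 184600.00/2840.00 = 65.00 mm.

x̄ = 26.73 mm, ȳ = 65.00 mm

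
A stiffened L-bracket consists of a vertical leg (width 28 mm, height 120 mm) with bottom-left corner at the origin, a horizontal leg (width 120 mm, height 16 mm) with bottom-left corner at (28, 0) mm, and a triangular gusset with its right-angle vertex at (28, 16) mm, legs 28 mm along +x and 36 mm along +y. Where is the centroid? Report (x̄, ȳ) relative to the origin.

vertical leg: A = 28 × 120 = 3360.00, centroid at (14.00, 60.00).
horizontal leg: A = 120 × 16 = 1920.00, centroid at (88.00, 8.00).
gusset: A = ½·28·36 = 504.00, centroid at (37.33, 28.00).
ΣA = 5784.00 mm²
ΣAx̄ = (3360.00)(14.00) + (1920.00)(88.00) + (504.00)(37.33) = 234816.00 mm³
ΣAȳ = (3360.00)(60.00) + (1920.00)(8.00) + (504.00)(28.00) = 231072.00 mm³
x̄ = 234816.00 / 5784.00 = 40.60 mm
ȳ = 231072.00 / 5784.00 = 39.95 mm

x̄ = 40.60 mm, ȳ = 39.95 mm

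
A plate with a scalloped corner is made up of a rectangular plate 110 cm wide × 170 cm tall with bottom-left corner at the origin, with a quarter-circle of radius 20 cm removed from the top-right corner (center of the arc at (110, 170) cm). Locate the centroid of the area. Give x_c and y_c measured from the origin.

Part | A | x̄ᵢ | ȳᵢ | A·x̄ᵢ | A·ȳᵢ
plate | 18700.00 | 55.00 | 85.00 | 1028500.00 | 1589500.00
removed quarter-circle | -314.16 | 101.51 | 161.51 | -31890.85 | -50740.41
Σ | 18385.84 |  |  | 996609.15 | 1538759.59
x_c = 996609.15 / 18385.84 = 54.21 cm
y_c = 1538759.59 / 18385.84 = 83.69 cm

x_c = 54.21 cm, y_c = 83.69 cm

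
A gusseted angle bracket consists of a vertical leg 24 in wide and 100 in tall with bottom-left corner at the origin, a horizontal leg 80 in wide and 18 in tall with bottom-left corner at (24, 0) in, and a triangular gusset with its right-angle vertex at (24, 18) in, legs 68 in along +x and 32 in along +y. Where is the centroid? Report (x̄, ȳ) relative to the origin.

Part | A | x̄ᵢ | ȳᵢ | A·x̄ᵢ | A·ȳᵢ
vertical leg | 2400.00 | 12.00 | 50.00 | 28800.00 | 120000.00
horizontal leg | 1440.00 | 64.00 | 9.00 | 92160.00 | 12960.00
gusset | 1088.00 | 46.67 | 28.67 | 50773.33 | 31189.33
Σ | 4928.00 |  |  | 171733.33 | 164149.33
x̄ = 171733.33 / 4928.00 = 34.85 in
ȳ = 164149.33 / 4928.00 = 33.31 in

x̄ = 34.85 in, ȳ = 33.31 in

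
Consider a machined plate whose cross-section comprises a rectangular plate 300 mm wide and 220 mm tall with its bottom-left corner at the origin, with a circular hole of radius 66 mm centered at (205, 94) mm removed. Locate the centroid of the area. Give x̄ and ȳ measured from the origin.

Part | A | x̄ᵢ | ȳᵢ | A·x̄ᵢ | A·ȳᵢ
plate | 66000.00 | 150.00 | 110.00 | 9900000.00 | 7260000.00
hole | -13684.78 | 205.00 | 94.00 | -2805379.41 | -1286369.09
Σ | 52315.22 |  |  | 7094620.59 | 5973630.91
x̄ = 7094620.59 / 52315.22 = 135.61 mm
ȳ = 5973630.91 / 52315.22 = 114.19 mm

x̄ = 135.61 mm, ȳ = 114.19 mm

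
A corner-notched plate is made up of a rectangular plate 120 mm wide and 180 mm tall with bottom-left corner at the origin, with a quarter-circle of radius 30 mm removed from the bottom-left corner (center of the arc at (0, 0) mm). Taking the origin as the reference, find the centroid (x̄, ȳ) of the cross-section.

x̄ = 61.60 mm, ȳ = 92.61 mm

Part | A | x̄ᵢ | ȳᵢ | A·x̄ᵢ | A·ȳᵢ
plate | 21600.00 | 60.00 | 90.00 | 1296000.00 | 1944000.00
removed quarter-circle | -706.86 | 12.73 | 12.73 | -9000.00 | -9000.00
Σ | 20893.14 |  |  | 1287000.00 | 1935000.00
x̄ = 1287000.00 / 20893.14 = 61.60 mm
ȳ = 1935000.00 / 20893.14 = 92.61 mm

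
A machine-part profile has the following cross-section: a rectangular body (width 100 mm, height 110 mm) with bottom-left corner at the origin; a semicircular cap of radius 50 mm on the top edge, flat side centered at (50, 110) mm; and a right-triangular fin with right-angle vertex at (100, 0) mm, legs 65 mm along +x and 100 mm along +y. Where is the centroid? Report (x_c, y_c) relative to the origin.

Part | A | x̄ᵢ | ȳᵢ | A·x̄ᵢ | A·ȳᵢ
rectangular body | 11000.00 | 50.00 | 55.00 | 550000.00 | 605000.00
semicircular top | 3926.99 | 50.00 | 131.22 | 196349.54 | 515302.32
triangular fin | 3250.00 | 121.67 | 33.33 | 395416.67 | 108333.33
Σ | 18176.99 |  |  | 1141766.21 | 1228635.66
x_c = 1141766.21 / 18176.99 = 62.81 mm
y_c = 1228635.66 / 18176.99 = 67.59 mm

x_c = 62.81 mm, y_c = 67.59 mm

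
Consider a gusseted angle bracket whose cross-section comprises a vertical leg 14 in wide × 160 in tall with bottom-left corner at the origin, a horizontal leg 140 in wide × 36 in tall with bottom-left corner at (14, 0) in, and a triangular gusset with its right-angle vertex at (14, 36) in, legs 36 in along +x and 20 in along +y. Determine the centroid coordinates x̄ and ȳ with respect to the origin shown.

x̄ = 58.69 in, ȳ = 37.34 in

Part | A | x̄ᵢ | ȳᵢ | A·x̄ᵢ | A·ȳᵢ
vertical leg | 2240.00 | 7.00 | 80.00 | 15680.00 | 179200.00
horizontal leg | 5040.00 | 84.00 | 18.00 | 423360.00 | 90720.00
gusset | 360.00 | 26.00 | 42.67 | 9360.00 | 15360.00
Σ | 7640.00 |  |  | 448400.00 | 285280.00
x̄ = 448400.00 / 7640.00 = 58.69 in
ȳ = 285280.00 / 7640.00 = 37.34 in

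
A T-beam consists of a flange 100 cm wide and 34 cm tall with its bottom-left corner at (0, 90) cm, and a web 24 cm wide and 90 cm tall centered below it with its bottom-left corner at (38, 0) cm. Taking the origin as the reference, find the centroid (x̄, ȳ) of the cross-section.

x̄ = 50.00 cm, ȳ = 82.91 cm

Part | A | x̄ᵢ | ȳᵢ | A·x̄ᵢ | A·ȳᵢ
web | 2160.00 | 50.00 | 45.00 | 108000.00 | 97200.00
flange | 3400.00 | 50.00 | 107.00 | 170000.00 | 363800.00
Σ | 5560.00 |  |  | 278000.00 | 461000.00
x̄ = 278000.00 / 5560.00 = 50.00 cm
ȳ = 461000.00 / 5560.00 = 82.91 cm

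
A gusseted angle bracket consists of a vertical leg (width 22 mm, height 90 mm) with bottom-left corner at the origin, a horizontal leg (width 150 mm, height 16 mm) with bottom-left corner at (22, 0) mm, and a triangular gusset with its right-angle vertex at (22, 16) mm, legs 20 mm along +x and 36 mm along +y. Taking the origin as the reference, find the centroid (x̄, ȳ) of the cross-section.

x̄ = 55.89 mm, ȳ = 24.97 mm

vertical leg: A = 22 × 90 = 1980.00, centroid at (11.00, 45.00).
horizontal leg: A = 150 × 16 = 2400.00, centroid at (97.00, 8.00).
gusset: A = ½·20·36 = 360.00, centroid at (28.67, 28.00).
ΣA = 4740.00 mm², ΣAx̄ = 264900.00 mm³, ΣAȳ = 118380.00 mm³.
x̄ = 264900.00/4740.00 = 55.89 mm; ȳ = 118380.00/4740.00 = 24.97 mm.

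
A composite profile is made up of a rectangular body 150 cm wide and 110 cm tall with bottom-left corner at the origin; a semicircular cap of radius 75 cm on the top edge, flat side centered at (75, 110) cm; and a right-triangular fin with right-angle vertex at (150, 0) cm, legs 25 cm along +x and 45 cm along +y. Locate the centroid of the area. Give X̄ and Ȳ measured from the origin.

rectangular body: A = 150 × 110 = 16500.00, centroid at (75.00, 55.00).
semicircular top: A = ½π·75² = 8835.73, centroid at (75.00, 141.83).
triangular fin: A = ½·25·45 = 562.50, centroid at (158.33, 15.00).
ΣA = 25898.23 cm²
ΣAX̄ = (16500.00)(75.00) + (8835.73)(75.00) + (562.50)(158.33) = 1989242.20 cm³
ΣAȲ = (16500.00)(55.00) + (8835.73)(141.83) + (562.50)(15.00) = 2169117.73 cm³
X̄ = 1989242.20 / 25898.23 = 76.81 cm
Ȳ = 2169117.73 / 25898.23 = 83.76 cm

X̄ = 76.81 cm, Ȳ = 83.76 cm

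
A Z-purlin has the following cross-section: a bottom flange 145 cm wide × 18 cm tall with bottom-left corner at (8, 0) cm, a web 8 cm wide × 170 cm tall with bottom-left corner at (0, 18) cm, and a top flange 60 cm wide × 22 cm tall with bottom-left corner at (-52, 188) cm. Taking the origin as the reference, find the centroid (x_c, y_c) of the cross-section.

bottom flange: A = 145 × 18 = 2610.00, centroid at (80.50, 9.00).
web: A = 8 × 170 = 1360.00, centroid at (4.00, 103.00).
top flange: A = 60 × 22 = 1320.00, centroid at (-22.00, 199.00).
ΣA = 5290.00 cm², ΣAx_c = 186505.00 cm³, ΣAy_c = 426250.00 cm³.
x_c = 186505.00/5290.00 = 35.26 cm; y_c = 426250.00/5290.00 = 80.58 cm.

x_c = 35.26 cm, y_c = 80.58 cm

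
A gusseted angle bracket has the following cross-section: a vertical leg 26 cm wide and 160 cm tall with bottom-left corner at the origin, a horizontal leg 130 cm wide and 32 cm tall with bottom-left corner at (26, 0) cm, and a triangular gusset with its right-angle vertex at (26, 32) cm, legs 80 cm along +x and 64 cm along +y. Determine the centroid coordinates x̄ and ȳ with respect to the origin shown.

vertical leg: A = 26 × 160 = 4160.00, centroid at (13.00, 80.00).
horizontal leg: A = 130 × 32 = 4160.00, centroid at (91.00, 16.00).
gusset: A = ½·80·64 = 2560.00, centroid at (52.67, 53.33).
ΣA = 10880.00 cm², ΣAx̄ = 567466.67 cm³, ΣAȳ = 535893.33 cm³.
x̄ = 567466.67/10880.00 = 52.16 cm; ȳ = 535893.33/10880.00 = 49.25 cm.

x̄ = 52.16 cm, ȳ = 49.25 cm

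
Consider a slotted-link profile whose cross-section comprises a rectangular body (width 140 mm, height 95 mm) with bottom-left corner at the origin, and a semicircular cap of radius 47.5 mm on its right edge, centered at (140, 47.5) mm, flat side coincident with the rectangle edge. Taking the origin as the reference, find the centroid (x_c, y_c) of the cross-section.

x_c = 88.97 mm, y_c = 47.50 mm

rectangular body: A = 140 × 95 = 13300.00, centroid at (70.00, 47.50).
semicircular end: A = ½π·47.5² = 3544.11, centroid at (160.16, 47.50).
ΣA = 16844.11 mm², ΣAx_c = 1498623.21 mm³, ΣAy_c = 800095.19 mm³.
x_c = 1498623.21/16844.11 = 88.97 mm; y_c = 800095.19/16844.11 = 47.50 mm.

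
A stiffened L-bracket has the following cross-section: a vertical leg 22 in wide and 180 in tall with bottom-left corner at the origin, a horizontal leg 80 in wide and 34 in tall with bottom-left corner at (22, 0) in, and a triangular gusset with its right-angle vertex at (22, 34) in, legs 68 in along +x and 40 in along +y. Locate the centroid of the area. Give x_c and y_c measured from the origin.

vertical leg: A = 22 × 180 = 3960.00, centroid at (11.00, 90.00).
horizontal leg: A = 80 × 34 = 2720.00, centroid at (62.00, 17.00).
gusset: A = ½·68·40 = 1360.00, centroid at (44.67, 47.33).
ΣA = 8040.00 in², ΣAx_c = 272946.67 in³, ΣAy_c = 467013.33 in³.
x_c = 272946.67/8040.00 = 33.95 in; y_c = 467013.33/8040.00 = 58.09 in.

x_c = 33.95 in, y_c = 58.09 in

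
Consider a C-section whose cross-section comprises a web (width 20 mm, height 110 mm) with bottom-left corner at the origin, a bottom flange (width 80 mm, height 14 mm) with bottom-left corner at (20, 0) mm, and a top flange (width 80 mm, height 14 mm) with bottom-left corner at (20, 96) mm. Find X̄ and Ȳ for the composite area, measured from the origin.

X̄ = 35.23 mm, Ȳ = 55.00 mm

web: A = 20 × 110 = 2200.00, centroid at (10.00, 55.00).
bottom flange: A = 80 × 14 = 1120.00, centroid at (60.00, 7.00).
top flange: A = 80 × 14 = 1120.00, centroid at (60.00, 103.00).
ΣA = 4440.00 mm², ΣAX̄ = 156400.00 mm³, ΣAȲ = 244200.00 mm³.
X̄ = 156400.00/4440.00 = 35.23 mm; Ȳ = 244200.00/4440.00 = 55.00 mm.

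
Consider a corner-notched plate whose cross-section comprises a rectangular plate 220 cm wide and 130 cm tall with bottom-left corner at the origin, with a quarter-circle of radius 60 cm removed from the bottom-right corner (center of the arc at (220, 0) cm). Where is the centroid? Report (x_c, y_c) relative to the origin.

plate: A = 220 × 130 = 28600.00, centroid at (110.00, 65.00).
removed quarter-circle: A = −¼π·60² = -2827.43, centroid at (194.54, 25.46).
ΣA = 25772.57 cm²
ΣAx_c = (28600.00)(110.00) + (-2827.43)(194.54) = 2595964.65 cm³
ΣAy_c = (28600.00)(65.00) + (-2827.43)(25.46) = 1787000.00 cm³
x_c = 2595964.65 / 25772.57 = 100.73 cm
y_c = 1787000.00 / 25772.57 = 69.34 cm

x_c = 100.73 cm, y_c = 69.34 cm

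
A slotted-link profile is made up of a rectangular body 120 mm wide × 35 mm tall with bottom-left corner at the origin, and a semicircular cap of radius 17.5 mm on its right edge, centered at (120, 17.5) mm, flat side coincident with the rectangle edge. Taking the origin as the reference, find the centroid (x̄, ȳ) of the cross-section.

x̄ = 66.93 mm, ȳ = 17.50 mm

Part | A | x̄ᵢ | ȳᵢ | A·x̄ᵢ | A·ȳᵢ
rectangular body | 4200.00 | 60.00 | 17.50 | 252000.00 | 73500.00
semicircular end | 481.06 | 127.43 | 17.50 | 61299.68 | 8418.49
Σ | 4681.06 |  |  | 313299.68 | 81918.49
x̄ = 313299.68 / 4681.06 = 66.93 mm
ȳ = 81918.49 / 4681.06 = 17.50 mm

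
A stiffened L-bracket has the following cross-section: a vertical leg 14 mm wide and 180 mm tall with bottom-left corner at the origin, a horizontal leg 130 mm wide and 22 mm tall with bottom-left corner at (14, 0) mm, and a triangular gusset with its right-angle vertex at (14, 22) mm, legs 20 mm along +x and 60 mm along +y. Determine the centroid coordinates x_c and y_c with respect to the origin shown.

x_c = 42.81 mm, y_c = 47.40 mm

Part | A | x̄ᵢ | ȳᵢ | A·x̄ᵢ | A·ȳᵢ
vertical leg | 2520.00 | 7.00 | 90.00 | 17640.00 | 226800.00
horizontal leg | 2860.00 | 79.00 | 11.00 | 225940.00 | 31460.00
gusset | 600.00 | 20.67 | 42.00 | 12400.00 | 25200.00
Σ | 5980.00 |  |  | 255980.00 | 283460.00
x_c = 255980.00 / 5980.00 = 42.81 mm
y_c = 283460.00 / 5980.00 = 47.40 mm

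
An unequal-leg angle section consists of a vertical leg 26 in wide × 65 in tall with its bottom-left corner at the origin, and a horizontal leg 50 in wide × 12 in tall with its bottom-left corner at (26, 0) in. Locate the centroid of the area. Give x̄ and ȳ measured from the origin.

x̄ = 22.96 in, ȳ = 25.56 in

vertical leg: A = 26 × 65 = 1690.00, centroid at (13.00, 32.50).
horizontal leg: A = 50 × 12 = 600.00, centroid at (51.00, 6.00).
ΣA = 2290.00 in², ΣAx̄ = 52570.00 in³, ΣAȳ = 58525.00 in³.
x̄ = 52570.00/2290.00 = 22.96 in; ȳ = 58525.00/2290.00 = 25.56 in.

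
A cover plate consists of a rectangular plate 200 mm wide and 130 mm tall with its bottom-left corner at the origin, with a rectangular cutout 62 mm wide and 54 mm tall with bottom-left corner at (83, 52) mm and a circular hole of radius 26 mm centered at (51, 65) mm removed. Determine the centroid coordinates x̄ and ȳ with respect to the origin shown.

x̄ = 102.79 mm, ȳ = 62.72 mm

plate: A = 200 × 130 = 26000.00, centroid at (100.00, 65.00).
hole 1: A = −(62 × 54) = -3348.00, centroid at (114.00, 79.00).
hole 2: A = −π·26² = -2123.72, centroid at (51.00, 65.00).
ΣA = 20528.28 mm², ΣAx̄ = 2110018.45 mm³, ΣAȳ = 1287466.42 mm³.
x̄ = 2110018.45/20528.28 = 102.79 mm; ȳ = 1287466.42/20528.28 = 62.72 mm.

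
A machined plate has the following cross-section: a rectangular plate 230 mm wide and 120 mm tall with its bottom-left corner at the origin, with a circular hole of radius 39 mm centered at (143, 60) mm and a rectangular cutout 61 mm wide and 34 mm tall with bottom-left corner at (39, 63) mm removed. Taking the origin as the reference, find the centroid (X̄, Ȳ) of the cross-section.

plate: A = 230 × 120 = 27600.00, centroid at (115.00, 60.00).
hole 1: A = −π·39² = -4778.36, centroid at (143.00, 60.00).
hole 2: A = −(61 × 34) = -2074.00, centroid at (69.50, 80.00).
ΣA = 20747.64 mm², ΣAX̄ = 2346551.17 mm³, ΣAȲ = 1203378.25 mm³.
X̄ = 2346551.17/20747.64 = 113.10 mm; Ȳ = 1203378.25/20747.64 = 58.00 mm.

X̄ = 113.10 mm, Ȳ = 58.00 mm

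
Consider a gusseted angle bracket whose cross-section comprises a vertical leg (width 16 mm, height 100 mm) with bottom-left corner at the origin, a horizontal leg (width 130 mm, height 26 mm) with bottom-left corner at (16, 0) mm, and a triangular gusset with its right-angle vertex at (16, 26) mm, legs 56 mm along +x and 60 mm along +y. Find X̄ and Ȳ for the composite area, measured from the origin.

X̄ = 51.77 mm, Ȳ = 30.21 mm

vertical leg: A = 16 × 100 = 1600.00, centroid at (8.00, 50.00).
horizontal leg: A = 130 × 26 = 3380.00, centroid at (81.00, 13.00).
gusset: A = ½·56·60 = 1680.00, centroid at (34.67, 46.00).
ΣA = 6660.00 mm², ΣAX̄ = 344820.00 mm³, ΣAȲ = 201220.00 mm³.
X̄ = 344820.00/6660.00 = 51.77 mm; Ȳ = 201220.00/6660.00 = 30.21 mm.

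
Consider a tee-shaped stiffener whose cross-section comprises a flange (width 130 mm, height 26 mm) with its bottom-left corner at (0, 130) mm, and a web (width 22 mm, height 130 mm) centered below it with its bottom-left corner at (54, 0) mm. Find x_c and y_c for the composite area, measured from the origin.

x_c = 65.00 mm, y_c = 107.25 mm

Part | A | x̄ᵢ | ȳᵢ | A·x̄ᵢ | A·ȳᵢ
web | 2860.00 | 65.00 | 65.00 | 185900.00 | 185900.00
flange | 3380.00 | 65.00 | 143.00 | 219700.00 | 483340.00
Σ | 6240.00 |  |  | 405600.00 | 669240.00
x_c = 405600.00 / 6240.00 = 65.00 mm
y_c = 669240.00 / 6240.00 = 107.25 mm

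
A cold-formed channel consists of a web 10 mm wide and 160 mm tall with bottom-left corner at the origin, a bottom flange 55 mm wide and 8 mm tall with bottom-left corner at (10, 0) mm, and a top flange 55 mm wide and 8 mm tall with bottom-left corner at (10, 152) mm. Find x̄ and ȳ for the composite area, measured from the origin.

Part | A | x̄ᵢ | ȳᵢ | A·x̄ᵢ | A·ȳᵢ
web | 1600.00 | 5.00 | 80.00 | 8000.00 | 128000.00
bottom flange | 440.00 | 37.50 | 4.00 | 16500.00 | 1760.00
top flange | 440.00 | 37.50 | 156.00 | 16500.00 | 68640.00
Σ | 2480.00 |  |  | 41000.00 | 198400.00
x̄ = 41000.00 / 2480.00 = 16.53 mm
ȳ = 198400.00 / 2480.00 = 80.00 mm

x̄ = 16.53 mm, ȳ = 80.00 mm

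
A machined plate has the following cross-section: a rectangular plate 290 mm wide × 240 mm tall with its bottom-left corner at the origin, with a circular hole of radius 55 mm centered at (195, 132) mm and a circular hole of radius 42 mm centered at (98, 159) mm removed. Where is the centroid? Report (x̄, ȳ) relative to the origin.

Part | A | x̄ᵢ | ȳᵢ | A·x̄ᵢ | A·ȳᵢ
plate | 69600.00 | 145.00 | 120.00 | 10092000.00 | 8352000.00
hole 1 | -9503.32 | 195.00 | 132.00 | -1853146.97 | -1254437.95
hole 2 | -5541.77 | 98.00 | 159.00 | -543093.41 | -881141.34
Σ | 54554.91 |  |  | 7695759.63 | 6216420.71
x̄ = 7695759.63 / 54554.91 = 141.06 mm
ȳ = 6216420.71 / 54554.91 = 113.95 mm

x̄ = 141.06 mm, ȳ = 113.95 mm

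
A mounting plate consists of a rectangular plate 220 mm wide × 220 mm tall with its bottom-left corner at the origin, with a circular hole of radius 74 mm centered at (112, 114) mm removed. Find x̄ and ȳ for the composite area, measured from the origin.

plate: A = 220 × 220 = 48400.00, centroid at (110.00, 110.00).
hole: A = −π·74² = -17203.36, centroid at (112.00, 114.00).
ΣA = 31196.64 mm²
ΣAx̄ = (48400.00)(110.00) + (-17203.36)(112.00) = 3397223.53 mm³
ΣAȳ = (48400.00)(110.00) + (-17203.36)(114.00) = 3362816.80 mm³
x̄ = 3397223.53 / 31196.64 = 108.90 mm
ȳ = 3362816.80 / 31196.64 = 107.79 mm

x̄ = 108.90 mm, ȳ = 107.79 mm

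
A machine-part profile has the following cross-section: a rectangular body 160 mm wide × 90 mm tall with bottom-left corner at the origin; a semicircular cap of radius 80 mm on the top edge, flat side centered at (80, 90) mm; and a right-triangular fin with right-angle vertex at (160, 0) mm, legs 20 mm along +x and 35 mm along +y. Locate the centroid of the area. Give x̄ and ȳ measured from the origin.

x̄ = 81.22 mm, ȳ = 76.53 mm

rectangular body: A = 160 × 90 = 14400.00, centroid at (80.00, 45.00).
semicircular top: A = ½π·80² = 10053.10, centroid at (80.00, 123.95).
triangular fin: A = ½·20·35 = 350.00, centroid at (166.67, 11.67).
ΣA = 24803.10 mm², ΣAx̄ = 2014581.05 mm³, ΣAȳ = 1898195.35 mm³.
x̄ = 2014581.05/24803.10 = 81.22 mm; ȳ = 1898195.35/24803.10 = 76.53 mm.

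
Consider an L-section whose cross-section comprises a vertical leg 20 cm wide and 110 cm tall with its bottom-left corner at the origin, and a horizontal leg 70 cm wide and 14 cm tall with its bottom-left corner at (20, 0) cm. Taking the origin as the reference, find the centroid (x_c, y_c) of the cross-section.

vertical leg: A = 20 × 110 = 2200.00, centroid at (10.00, 55.00).
horizontal leg: A = 70 × 14 = 980.00, centroid at (55.00, 7.00).
ΣA = 3180.00 cm²
ΣAx_c = (2200.00)(10.00) + (980.00)(55.00) = 75900.00 cm³
ΣAy_c = (2200.00)(55.00) + (980.00)(7.00) = 127860.00 cm³
x_c = 75900.00 / 3180.00 = 23.87 cm
y_c = 127860.00 / 3180.00 = 40.21 cm

x_c = 23.87 cm, y_c = 40.21 cm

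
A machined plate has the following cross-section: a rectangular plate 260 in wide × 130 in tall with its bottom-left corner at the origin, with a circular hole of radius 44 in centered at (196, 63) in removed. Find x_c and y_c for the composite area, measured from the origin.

Part | A | x̄ᵢ | ȳᵢ | A·x̄ᵢ | A·ȳᵢ
plate | 33800.00 | 130.00 | 65.00 | 4394000.00 | 2197000.00
hole | -6082.12 | 196.00 | 63.00 | -1192096.18 | -383173.77
Σ | 27717.88 |  |  | 3201903.82 | 1813826.23
x_c = 3201903.82 / 27717.88 = 115.52 in
y_c = 1813826.23 / 27717.88 = 65.44 in

x_c = 115.52 in, y_c = 65.44 in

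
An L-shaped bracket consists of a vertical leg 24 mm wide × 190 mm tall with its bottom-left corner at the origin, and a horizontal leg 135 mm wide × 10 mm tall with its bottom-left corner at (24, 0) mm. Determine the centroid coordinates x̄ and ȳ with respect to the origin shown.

vertical leg: A = 24 × 190 = 4560.00, centroid at (12.00, 95.00).
horizontal leg: A = 135 × 10 = 1350.00, centroid at (91.50, 5.00).
ΣA = 5910.00 mm², ΣAx̄ = 178245.00 mm³, ΣAȳ = 439950.00 mm³.
x̄ = 178245.00/5910.00 = 30.16 mm; ȳ = 439950.00/5910.00 = 74.44 mm.

x̄ = 30.16 mm, ȳ = 74.44 mm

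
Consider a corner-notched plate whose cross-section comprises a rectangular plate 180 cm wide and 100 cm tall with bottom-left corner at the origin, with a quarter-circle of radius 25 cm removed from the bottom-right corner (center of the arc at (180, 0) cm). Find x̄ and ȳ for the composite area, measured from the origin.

x̄ = 87.77 cm, ȳ = 51.10 cm

Part | A | x̄ᵢ | ȳᵢ | A·x̄ᵢ | A·ȳᵢ
plate | 18000.00 | 90.00 | 50.00 | 1620000.00 | 900000.00
removed quarter-circle | -490.87 | 169.39 | 10.61 | -83148.96 | -5208.33
Σ | 17509.13 |  |  | 1536851.04 | 894791.67
x̄ = 1536851.04 / 17509.13 = 87.77 cm
ȳ = 894791.67 / 17509.13 = 51.10 cm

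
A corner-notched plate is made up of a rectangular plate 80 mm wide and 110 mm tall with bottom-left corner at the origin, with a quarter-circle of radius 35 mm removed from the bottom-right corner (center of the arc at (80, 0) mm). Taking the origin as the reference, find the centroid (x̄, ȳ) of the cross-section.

x̄ = 36.91 mm, ȳ = 59.93 mm

plate: A = 80 × 110 = 8800.00, centroid at (40.00, 55.00).
removed quarter-circle: A = −¼π·35² = -962.11, centroid at (65.15, 14.85).
ΣA = 7837.89 mm²
ΣAx̄ = (8800.00)(40.00) + (-962.11)(65.15) = 289322.65 mm³
ΣAȳ = (8800.00)(55.00) + (-962.11)(14.85) = 469708.33 mm³
x̄ = 289322.65 / 7837.89 = 36.91 mm
ȳ = 469708.33 / 7837.89 = 59.93 mm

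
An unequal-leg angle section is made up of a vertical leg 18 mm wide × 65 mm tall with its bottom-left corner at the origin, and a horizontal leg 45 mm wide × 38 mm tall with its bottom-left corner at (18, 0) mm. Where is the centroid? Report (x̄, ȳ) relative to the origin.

vertical leg: A = 18 × 65 = 1170.00, centroid at (9.00, 32.50).
horizontal leg: A = 45 × 38 = 1710.00, centroid at (40.50, 19.00).
ΣA = 2880.00 mm², ΣAx̄ = 79785.00 mm³, ΣAȳ = 70515.00 mm³.
x̄ = 79785.00/2880.00 = 27.70 mm; ȳ = 70515.00/2880.00 = 24.48 mm.

x̄ = 27.70 mm, ȳ = 24.48 mm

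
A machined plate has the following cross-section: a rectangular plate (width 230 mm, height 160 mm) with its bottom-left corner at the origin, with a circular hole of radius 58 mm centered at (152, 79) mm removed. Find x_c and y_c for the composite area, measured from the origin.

plate: A = 230 × 160 = 36800.00, centroid at (115.00, 80.00).
hole: A = −π·58² = -10568.32, centroid at (152.00, 79.00).
ΣA = 26231.68 mm²
ΣAx_c = (36800.00)(115.00) + (-10568.32)(152.00) = 2625615.71 mm³
ΣAy_c = (36800.00)(80.00) + (-10568.32)(79.00) = 2109102.90 mm³
x_c = 2625615.71 / 26231.68 = 100.09 mm
y_c = 2109102.90 / 26231.68 = 80.40 mm

x_c = 100.09 mm, y_c = 80.40 mm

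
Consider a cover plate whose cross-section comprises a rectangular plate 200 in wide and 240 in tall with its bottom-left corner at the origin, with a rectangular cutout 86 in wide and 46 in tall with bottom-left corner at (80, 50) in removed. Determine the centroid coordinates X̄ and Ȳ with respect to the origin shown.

plate: A = 200 × 240 = 48000.00, centroid at (100.00, 120.00).
hole: A = −(86 × 46) = -3956.00, centroid at (123.00, 73.00).
ΣA = 44044.00 in²
ΣAX̄ = (48000.00)(100.00) + (-3956.00)(123.00) = 4313412.00 in³
ΣAȲ = (48000.00)(120.00) + (-3956.00)(73.00) = 5471212.00 in³
X̄ = 4313412.00 / 44044.00 = 97.93 in
Ȳ = 5471212.00 / 44044.00 = 124.22 in

X̄ = 97.93 in, Ȳ = 124.22 in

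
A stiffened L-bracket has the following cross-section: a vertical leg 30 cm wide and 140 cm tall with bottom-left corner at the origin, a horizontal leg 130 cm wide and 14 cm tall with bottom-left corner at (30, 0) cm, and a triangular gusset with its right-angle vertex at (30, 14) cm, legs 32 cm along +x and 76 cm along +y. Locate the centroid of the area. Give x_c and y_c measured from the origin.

Part | A | x̄ᵢ | ȳᵢ | A·x̄ᵢ | A·ȳᵢ
vertical leg | 4200.00 | 15.00 | 70.00 | 63000.00 | 294000.00
horizontal leg | 1820.00 | 95.00 | 7.00 | 172900.00 | 12740.00
gusset | 1216.00 | 40.67 | 39.33 | 49450.67 | 47829.33
Σ | 7236.00 |  |  | 285350.67 | 354569.33
x_c = 285350.67 / 7236.00 = 39.43 cm
y_c = 354569.33 / 7236.00 = 49.00 cm

x_c = 39.43 cm, y_c = 49.00 cm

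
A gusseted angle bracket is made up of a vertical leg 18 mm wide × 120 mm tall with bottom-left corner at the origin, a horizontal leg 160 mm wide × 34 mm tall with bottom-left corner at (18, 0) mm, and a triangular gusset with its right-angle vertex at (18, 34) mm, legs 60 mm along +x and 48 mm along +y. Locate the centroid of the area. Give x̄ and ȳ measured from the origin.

vertical leg: A = 18 × 120 = 2160.00, centroid at (9.00, 60.00).
horizontal leg: A = 160 × 34 = 5440.00, centroid at (98.00, 17.00).
gusset: A = ½·60·48 = 1440.00, centroid at (38.00, 50.00).
ΣA = 9040.00 mm², ΣAx̄ = 607280.00 mm³, ΣAȳ = 294080.00 mm³.
x̄ = 607280.00/9040.00 = 67.18 mm; ȳ = 294080.00/9040.00 = 32.53 mm.

x̄ = 67.18 mm, ȳ = 32.53 mm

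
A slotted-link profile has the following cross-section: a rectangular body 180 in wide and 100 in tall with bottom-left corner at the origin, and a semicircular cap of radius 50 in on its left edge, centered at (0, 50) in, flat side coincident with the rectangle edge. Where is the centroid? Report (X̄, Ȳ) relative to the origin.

X̄ = 70.08 in, Ȳ = 50.00 in

rectangular body: A = 180 × 100 = 18000.00, centroid at (90.00, 50.00).
semicircular end: A = ½π·50² = 3926.99, centroid at (-21.22, 50.00).
ΣA = 21926.99 in²
ΣAX̄ = (18000.00)(90.00) + (3926.99)(-21.22) = 1536666.67 in³
ΣAȲ = (18000.00)(50.00) + (3926.99)(50.00) = 1096349.54 in³
X̄ = 1536666.67 / 21926.99 = 70.08 in
Ȳ = 1096349.54 / 21926.99 = 50.00 in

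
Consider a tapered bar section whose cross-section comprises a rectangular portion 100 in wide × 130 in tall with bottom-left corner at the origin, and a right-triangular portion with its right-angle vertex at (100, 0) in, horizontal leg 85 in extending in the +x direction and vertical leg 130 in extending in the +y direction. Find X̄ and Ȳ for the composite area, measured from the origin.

X̄ = 73.36 in, Ȳ = 58.54 in

rectangular portion: A = 100 × 130 = 13000.00, centroid at (50.00, 65.00).
triangular portion: A = ½·85·130 = 5525.00, centroid at (128.33, 43.33).
ΣA = 18525.00 in²
ΣAX̄ = (13000.00)(50.00) + (5525.00)(128.33) = 1359041.67 in³
ΣAȲ = (13000.00)(65.00) + (5525.00)(43.33) = 1084416.67 in³
X̄ = 1359041.67 / 18525.00 = 73.36 in
Ȳ = 1084416.67 / 18525.00 = 58.54 in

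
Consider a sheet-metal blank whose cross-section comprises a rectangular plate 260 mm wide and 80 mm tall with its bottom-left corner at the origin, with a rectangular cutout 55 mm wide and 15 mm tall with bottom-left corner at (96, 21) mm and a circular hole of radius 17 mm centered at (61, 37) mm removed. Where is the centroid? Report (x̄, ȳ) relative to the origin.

x̄ = 133.57 mm, ȳ = 40.64 mm

plate: A = 260 × 80 = 20800.00, centroid at (130.00, 40.00).
hole 1: A = −(55 × 15) = -825.00, centroid at (123.50, 28.50).
hole 2: A = −π·17² = -907.92, centroid at (61.00, 37.00).
ΣA = 19067.08 mm², ΣAx̄ = 2546729.36 mm³, ΣAȳ = 774894.45 mm³.
x̄ = 2546729.36/19067.08 = 133.57 mm; ȳ = 774894.45/19067.08 = 40.64 mm.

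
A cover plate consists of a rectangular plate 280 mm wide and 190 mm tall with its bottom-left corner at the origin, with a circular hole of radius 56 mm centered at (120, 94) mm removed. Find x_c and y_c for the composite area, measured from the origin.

Part | A | x̄ᵢ | ȳᵢ | A·x̄ᵢ | A·ȳᵢ
plate | 53200.00 | 140.00 | 95.00 | 7448000.00 | 5054000.00
hole | -9852.03 | 120.00 | 94.00 | -1182244.15 | -926091.25
Σ | 43347.97 |  |  | 6265755.85 | 4127908.75
x_c = 6265755.85 / 43347.97 = 144.55 mm
y_c = 4127908.75 / 43347.97 = 95.23 mm

x_c = 144.55 mm, y_c = 95.23 mm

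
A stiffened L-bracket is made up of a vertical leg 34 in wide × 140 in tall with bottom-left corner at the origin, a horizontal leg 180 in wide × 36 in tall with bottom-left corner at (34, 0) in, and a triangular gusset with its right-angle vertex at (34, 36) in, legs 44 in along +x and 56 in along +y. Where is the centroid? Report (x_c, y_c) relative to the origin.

x_c = 75.72 in, y_c = 41.47 in

Part | A | x̄ᵢ | ȳᵢ | A·x̄ᵢ | A·ȳᵢ
vertical leg | 4760.00 | 17.00 | 70.00 | 80920.00 | 333200.00
horizontal leg | 6480.00 | 124.00 | 18.00 | 803520.00 | 116640.00
gusset | 1232.00 | 48.67 | 54.67 | 59957.33 | 67349.33
Σ | 12472.00 |  |  | 944397.33 | 517189.33
x_c = 944397.33 / 12472.00 = 75.72 in
y_c = 517189.33 / 12472.00 = 41.47 in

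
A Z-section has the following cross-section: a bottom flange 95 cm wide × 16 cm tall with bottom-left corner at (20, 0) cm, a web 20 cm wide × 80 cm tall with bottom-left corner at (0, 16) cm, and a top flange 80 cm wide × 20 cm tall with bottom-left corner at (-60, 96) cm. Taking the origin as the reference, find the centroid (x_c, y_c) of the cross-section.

x_c = 18.35 cm, y_c = 57.49 cm

bottom flange: A = 95 × 16 = 1520.00, centroid at (67.50, 8.00).
web: A = 20 × 80 = 1600.00, centroid at (10.00, 56.00).
top flange: A = 80 × 20 = 1600.00, centroid at (-20.00, 106.00).
ΣA = 4720.00 cm²
ΣAx_c = (1520.00)(67.50) + (1600.00)(10.00) + (1600.00)(-20.00) = 86600.00 cm³
ΣAy_c = (1520.00)(8.00) + (1600.00)(56.00) + (1600.00)(106.00) = 271360.00 cm³
x_c = 86600.00 / 4720.00 = 18.35 cm
y_c = 271360.00 / 4720.00 = 57.49 cm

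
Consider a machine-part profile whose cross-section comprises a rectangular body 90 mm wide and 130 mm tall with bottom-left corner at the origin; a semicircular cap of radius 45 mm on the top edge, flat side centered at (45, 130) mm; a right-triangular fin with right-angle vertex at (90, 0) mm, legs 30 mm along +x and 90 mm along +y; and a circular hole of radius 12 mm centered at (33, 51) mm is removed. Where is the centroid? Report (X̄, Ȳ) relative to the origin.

X̄ = 50.05 mm, Ȳ = 79.36 mm

Part | A | x̄ᵢ | ȳᵢ | A·x̄ᵢ | A·ȳᵢ
rectangular body | 11700.00 | 45.00 | 65.00 | 526500.00 | 760500.00
semicircular top | 3180.86 | 45.00 | 149.10 | 143138.82 | 474262.13
triangular fin | 1350.00 | 100.00 | 30.00 | 135000.00 | 40500.00
hole | -452.39 | 33.00 | 51.00 | -14928.85 | -23071.86
Σ | 15778.47 |  |  | 789709.97 | 1252190.28
X̄ = 789709.97 / 15778.47 = 50.05 mm
Ȳ = 1252190.28 / 15778.47 = 79.36 mm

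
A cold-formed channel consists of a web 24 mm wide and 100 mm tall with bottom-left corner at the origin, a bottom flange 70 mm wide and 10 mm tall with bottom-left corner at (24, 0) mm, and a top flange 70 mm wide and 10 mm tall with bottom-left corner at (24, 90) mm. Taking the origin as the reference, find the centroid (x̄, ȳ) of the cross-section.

x̄ = 29.32 mm, ȳ = 50.00 mm

web: A = 24 × 100 = 2400.00, centroid at (12.00, 50.00).
bottom flange: A = 70 × 10 = 700.00, centroid at (59.00, 5.00).
top flange: A = 70 × 10 = 700.00, centroid at (59.00, 95.00).
ΣA = 3800.00 mm²
ΣAx̄ = (2400.00)(12.00) + (700.00)(59.00) + (700.00)(59.00) = 111400.00 mm³
ΣAȳ = (2400.00)(50.00) + (700.00)(5.00) + (700.00)(95.00) = 190000.00 mm³
x̄ = 111400.00 / 3800.00 = 29.32 mm
ȳ = 190000.00 / 3800.00 = 50.00 mm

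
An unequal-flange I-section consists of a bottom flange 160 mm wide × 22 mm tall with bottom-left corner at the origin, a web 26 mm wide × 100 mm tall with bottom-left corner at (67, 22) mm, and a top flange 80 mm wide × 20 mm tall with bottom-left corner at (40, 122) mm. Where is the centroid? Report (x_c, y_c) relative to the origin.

Part | A | x̄ᵢ | ȳᵢ | A·x̄ᵢ | A·ȳᵢ
bottom flange | 3520.00 | 80.00 | 11.00 | 281600.00 | 38720.00
web | 2600.00 | 80.00 | 72.00 | 208000.00 | 187200.00
top flange | 1600.00 | 80.00 | 132.00 | 128000.00 | 211200.00
Σ | 7720.00 |  |  | 617600.00 | 437120.00
x_c = 617600.00 / 7720.00 = 80.00 mm
y_c = 437120.00 / 7720.00 = 56.62 mm

x_c = 80.00 mm, y_c = 56.62 mm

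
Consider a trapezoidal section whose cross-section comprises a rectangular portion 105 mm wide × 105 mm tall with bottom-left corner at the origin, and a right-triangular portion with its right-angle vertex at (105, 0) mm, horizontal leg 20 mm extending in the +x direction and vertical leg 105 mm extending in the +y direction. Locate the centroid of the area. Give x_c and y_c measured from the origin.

Part | A | x̄ᵢ | ȳᵢ | A·x̄ᵢ | A·ȳᵢ
rectangular portion | 11025.00 | 52.50 | 52.50 | 578812.50 | 578812.50
triangular portion | 1050.00 | 111.67 | 35.00 | 117250.00 | 36750.00
Σ | 12075.00 |  |  | 696062.50 | 615562.50
x_c = 696062.50 / 12075.00 = 57.64 mm
y_c = 615562.50 / 12075.00 = 50.98 mm

x_c = 57.64 mm, y_c = 50.98 mm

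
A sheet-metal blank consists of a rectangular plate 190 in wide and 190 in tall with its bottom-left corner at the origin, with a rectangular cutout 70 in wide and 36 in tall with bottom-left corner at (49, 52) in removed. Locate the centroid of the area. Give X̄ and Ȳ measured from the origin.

Part | A | x̄ᵢ | ȳᵢ | A·x̄ᵢ | A·ȳᵢ
plate | 36100.00 | 95.00 | 95.00 | 3429500.00 | 3429500.00
hole | -2520.00 | 84.00 | 70.00 | -211680.00 | -176400.00
Σ | 33580.00 |  |  | 3217820.00 | 3253100.00
X̄ = 3217820.00 / 33580.00 = 95.83 in
Ȳ = 3253100.00 / 33580.00 = 96.88 in

X̄ = 95.83 in, Ȳ = 96.88 in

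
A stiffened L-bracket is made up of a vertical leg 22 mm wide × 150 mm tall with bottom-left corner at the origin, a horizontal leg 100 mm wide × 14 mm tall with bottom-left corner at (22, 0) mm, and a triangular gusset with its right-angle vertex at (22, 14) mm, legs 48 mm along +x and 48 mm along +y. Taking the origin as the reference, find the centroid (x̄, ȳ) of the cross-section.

vertical leg: A = 22 × 150 = 3300.00, centroid at (11.00, 75.00).
horizontal leg: A = 100 × 14 = 1400.00, centroid at (72.00, 7.00).
gusset: A = ½·48·48 = 1152.00, centroid at (38.00, 30.00).
ΣA = 5852.00 mm²
ΣAx̄ = (3300.00)(11.00) + (1400.00)(72.00) + (1152.00)(38.00) = 180876.00 mm³
ΣAȳ = (3300.00)(75.00) + (1400.00)(7.00) + (1152.00)(30.00) = 291860.00 mm³
x̄ = 180876.00 / 5852.00 = 30.91 mm
ȳ = 291860.00 / 5852.00 = 49.87 mm

x̄ = 30.91 mm, ȳ = 49.87 mm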